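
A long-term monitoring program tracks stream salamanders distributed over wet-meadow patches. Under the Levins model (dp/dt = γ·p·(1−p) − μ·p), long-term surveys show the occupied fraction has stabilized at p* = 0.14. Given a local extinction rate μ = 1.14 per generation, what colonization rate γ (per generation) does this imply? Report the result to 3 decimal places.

At equilibrium γ(1−p*) = μ, so γ = μ/(1−p*).
γ = 1.14/(1 − 0.14) = 1.14/0.8600 = 1.3256.

1.326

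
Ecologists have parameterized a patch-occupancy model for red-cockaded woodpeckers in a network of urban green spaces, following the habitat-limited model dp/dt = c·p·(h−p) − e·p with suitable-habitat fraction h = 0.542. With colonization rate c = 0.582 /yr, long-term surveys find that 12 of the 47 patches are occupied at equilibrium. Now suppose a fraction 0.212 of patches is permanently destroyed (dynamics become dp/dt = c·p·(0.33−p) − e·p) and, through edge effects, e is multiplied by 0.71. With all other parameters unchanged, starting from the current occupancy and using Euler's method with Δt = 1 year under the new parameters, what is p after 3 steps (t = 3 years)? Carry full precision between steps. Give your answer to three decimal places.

Observed p* = 12/47 = 0.25532.
Balance c(h−p*) = e gives e = 0.582×(0.542 − 0.25532) = 0.16685.
Starting from p₀ = 0.25532; update p ← p + (dp/dt)·Δt with the new parameters.
t = 1: p = 0.25532 + (-0.01915) = 0.23617
t = 2: p = 0.23617 + (-0.01508) = 0.22109
t = 3: p = 0.22109 + (-0.01218) = 0.20891

0.209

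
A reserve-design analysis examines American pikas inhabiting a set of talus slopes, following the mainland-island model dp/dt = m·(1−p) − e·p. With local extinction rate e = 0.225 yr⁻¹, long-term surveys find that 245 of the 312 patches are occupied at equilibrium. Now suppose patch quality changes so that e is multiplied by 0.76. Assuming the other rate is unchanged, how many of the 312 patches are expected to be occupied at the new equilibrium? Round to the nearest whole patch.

Observed p* = 245/312 = 0.78526.
Balance m(1−p*) = e·p* gives m = e·p*/(1−p*) = 0.225×0.78526/0.21474 = 0.82278.
New p* = m/(m+e) = 0.82278/(0.82278+0.17100) = 0.82793.
Expected occupied = 312 × 0.82793 = 258.31 ≈ 258.

258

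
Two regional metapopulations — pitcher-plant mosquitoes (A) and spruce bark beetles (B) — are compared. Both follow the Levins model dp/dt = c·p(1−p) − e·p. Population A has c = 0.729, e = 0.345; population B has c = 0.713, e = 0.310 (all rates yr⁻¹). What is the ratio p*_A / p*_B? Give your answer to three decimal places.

A: p*_A = 1 − 0.345/0.729 = 0.5267.
B: p*_B = 1 − 0.310/0.713 = 0.5652.
p*_A / p*_B = 0.5267/0.5652 = 0.9319.

0.932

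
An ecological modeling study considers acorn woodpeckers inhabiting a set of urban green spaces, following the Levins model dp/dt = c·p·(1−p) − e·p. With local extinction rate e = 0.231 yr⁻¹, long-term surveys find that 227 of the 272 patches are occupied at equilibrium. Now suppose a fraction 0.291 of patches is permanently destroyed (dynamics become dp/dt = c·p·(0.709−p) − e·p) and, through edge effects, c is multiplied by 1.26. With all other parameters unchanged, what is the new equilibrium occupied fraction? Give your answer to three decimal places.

0.578

Observed p* = 227/272 = 0.83456.
Balance c(1−p*) = e gives c = e/(1 − 0.83456) = 0.231/0.16544 = 1.39628.
New p* = 0.709 − e/c = 0.709 − 0.23100/1.75931 = 0.57770.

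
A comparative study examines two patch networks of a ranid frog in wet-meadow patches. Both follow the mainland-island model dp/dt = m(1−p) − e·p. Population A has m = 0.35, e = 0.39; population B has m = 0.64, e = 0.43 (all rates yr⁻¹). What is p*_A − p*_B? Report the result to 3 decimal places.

A: p*_A = m/(m+e) = 0.35/0.7400 = 0.4730.
B: p*_B = 0.64/1.0700 = 0.5981.
p*_A − p*_B = 0.4730 − 0.5981 = -0.1252.

-0.125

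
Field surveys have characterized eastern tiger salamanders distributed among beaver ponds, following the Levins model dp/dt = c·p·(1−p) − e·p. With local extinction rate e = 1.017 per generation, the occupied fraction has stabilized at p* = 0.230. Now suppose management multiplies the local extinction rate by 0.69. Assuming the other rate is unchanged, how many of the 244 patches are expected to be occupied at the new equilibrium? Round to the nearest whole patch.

114

Balance c(1−p*) = e gives c = e/(1 − 0.23000) = 1.017/0.77000 = 1.32078.
New p* = 1 − e/c = 1 − 0.70173/1.32078 = 0.46870.
Expected occupied = 244 × 0.46870 = 114.36 ≈ 114.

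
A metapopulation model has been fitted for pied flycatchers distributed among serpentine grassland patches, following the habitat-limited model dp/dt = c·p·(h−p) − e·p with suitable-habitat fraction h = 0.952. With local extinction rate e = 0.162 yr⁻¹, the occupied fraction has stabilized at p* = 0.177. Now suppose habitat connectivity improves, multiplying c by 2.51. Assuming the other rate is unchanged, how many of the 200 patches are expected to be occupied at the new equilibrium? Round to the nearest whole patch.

Balance c(h−p*) = e gives c = e/(0.952 − 0.17700) = 0.162/0.77500 = 0.20903.
New p* = 0.952 − e/c = 0.952 − 0.16200/0.52467 = 0.64323.
Expected occupied = 200 × 0.64323 = 128.65 ≈ 129.

129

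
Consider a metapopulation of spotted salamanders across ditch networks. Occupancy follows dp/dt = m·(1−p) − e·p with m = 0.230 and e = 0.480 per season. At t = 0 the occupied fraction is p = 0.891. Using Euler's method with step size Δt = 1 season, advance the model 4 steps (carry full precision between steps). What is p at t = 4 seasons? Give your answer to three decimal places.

Update rule: p ← p + [m·(1−p) − e·p]·Δt with Δt = 1.
p: 0.89100 → 0.48839  (Δp = -0.40261)
p: 0.48839 → 0.37163  (Δp = -0.11676)
p: 0.37163 → 0.33777  (Δp = -0.03386)
p: 0.33777 → 0.32795  (Δp = -0.00982)

0.328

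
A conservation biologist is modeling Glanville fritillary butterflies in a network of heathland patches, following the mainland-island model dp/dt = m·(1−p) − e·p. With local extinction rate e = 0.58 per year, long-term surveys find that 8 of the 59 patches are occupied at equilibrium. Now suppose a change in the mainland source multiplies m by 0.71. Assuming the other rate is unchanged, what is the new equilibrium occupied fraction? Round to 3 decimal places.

0.100

Observed p* = 8/59 = 0.13559.
Balance m(1−p*) = e·p* gives m = e·p*/(1−p*) = 0.58×0.13559/0.86441 = 0.09098.
New p* = m/(m+e) = 0.06460/(0.06460+0.58000) = 0.10022.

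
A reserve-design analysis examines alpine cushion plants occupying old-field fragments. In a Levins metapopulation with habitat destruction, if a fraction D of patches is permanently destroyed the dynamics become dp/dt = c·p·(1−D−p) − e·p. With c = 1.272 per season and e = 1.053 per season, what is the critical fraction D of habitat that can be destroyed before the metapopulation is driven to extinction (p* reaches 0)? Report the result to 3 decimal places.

The nontrivial equilibrium is p* = (1−D) − e/c; extinction occurs when this hits zero.
So D_crit = 1 − e/c = 1 − 1.053/1.272 = 1 − 0.8278 = 0.1722.
This equals the undisturbed p*, a classic result of Lande's extension.

0.172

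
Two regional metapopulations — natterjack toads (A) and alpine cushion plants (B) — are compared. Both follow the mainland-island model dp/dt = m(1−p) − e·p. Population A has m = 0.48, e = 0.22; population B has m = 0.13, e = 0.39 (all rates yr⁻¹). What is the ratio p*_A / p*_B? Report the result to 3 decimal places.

A: p*_A = m/(m+e) = 0.48/0.7000 = 0.6857.
B: p*_B = 0.13/0.5200 = 0.2500.
p*_A / p*_B = 0.6857/0.2500 = 2.7429.

2.743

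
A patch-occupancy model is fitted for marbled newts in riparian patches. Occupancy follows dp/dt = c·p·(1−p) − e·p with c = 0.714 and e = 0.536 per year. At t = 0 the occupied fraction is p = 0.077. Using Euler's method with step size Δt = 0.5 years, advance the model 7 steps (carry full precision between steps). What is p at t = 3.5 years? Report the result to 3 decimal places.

0.113

Update rule: p ← p + [c·p·(1−p) − e·p]·Δt with Δt = 0.5.
p: 0.07700 → 0.08174  (Δp = +0.00474)
p: 0.08174 → 0.08663  (Δp = +0.00489)
p: 0.08663 → 0.09166  (Δp = +0.00503)
p: 0.09166 → 0.09681  (Δp = +0.00516)
p: 0.09681 → 0.10209  (Δp = +0.00527)
p: 0.10209 → 0.10745  (Δp = +0.00537)
p: 0.10745 → 0.11289  (Δp = +0.00544)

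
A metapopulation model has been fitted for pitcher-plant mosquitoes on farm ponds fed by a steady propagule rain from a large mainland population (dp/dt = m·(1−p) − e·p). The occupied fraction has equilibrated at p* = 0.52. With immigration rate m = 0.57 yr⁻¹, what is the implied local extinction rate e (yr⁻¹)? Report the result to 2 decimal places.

At equilibrium m(1−p*) = e·p*, so e = m(1−p*)/p*.
e = 0.57 × 0.4800 / 0.52 = 0.5262.

0.53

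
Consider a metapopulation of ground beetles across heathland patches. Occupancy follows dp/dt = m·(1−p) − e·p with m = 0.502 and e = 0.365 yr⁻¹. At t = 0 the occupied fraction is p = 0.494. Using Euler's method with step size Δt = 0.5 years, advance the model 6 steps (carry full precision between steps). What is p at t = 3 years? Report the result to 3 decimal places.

0.576

Update rule: p ← p + [m·(1−p) − e·p]·Δt with Δt = 0.5.
t = 0.5: p = 0.49400 + (+0.03685) = 0.53085
t = 1: p = 0.53085 + (+0.02088) = 0.55173
t = 1.5: p = 0.55173 + (+0.01183) = 0.56355
t = 2: p = 0.56355 + (+0.00670) = 0.57025
t = 2.5: p = 0.57025 + (+0.00380) = 0.57405
t = 3: p = 0.57405 + (+0.00215) = 0.57620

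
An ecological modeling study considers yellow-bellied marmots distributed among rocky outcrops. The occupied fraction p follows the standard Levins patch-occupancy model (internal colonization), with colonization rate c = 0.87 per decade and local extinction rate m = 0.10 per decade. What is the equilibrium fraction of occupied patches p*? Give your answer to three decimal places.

0.885

At equilibrium, colonization balances extinction: c·p*·(1−p*) = m·p*.
So p* = 1 − m/c = 1 − 0.10/0.87 = 1 − 0.1149 = 0.8851.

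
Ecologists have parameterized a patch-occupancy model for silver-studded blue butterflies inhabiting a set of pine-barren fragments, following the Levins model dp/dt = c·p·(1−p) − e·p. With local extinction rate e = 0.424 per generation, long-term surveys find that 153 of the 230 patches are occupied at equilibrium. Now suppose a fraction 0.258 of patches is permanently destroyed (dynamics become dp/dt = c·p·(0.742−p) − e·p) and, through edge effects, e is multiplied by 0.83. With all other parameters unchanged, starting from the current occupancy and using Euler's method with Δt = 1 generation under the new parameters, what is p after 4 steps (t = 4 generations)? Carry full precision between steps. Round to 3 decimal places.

0.466

Observed p* = 153/230 = 0.66522.
Balance c(1−p*) = e gives c = e/(1 − 0.66522) = 0.424/0.33478 = 1.26649.
Starting from p₀ = 0.66522; update p ← p + (dp/dt)·Δt with the new parameters.
step 1: Δp = -0.16941, p = 0.49580
step 2: Δp = -0.01989, p = 0.47591
step 3: Δp = -0.00710, p = 0.46881
step 4: Δp = -0.00278, p = 0.46603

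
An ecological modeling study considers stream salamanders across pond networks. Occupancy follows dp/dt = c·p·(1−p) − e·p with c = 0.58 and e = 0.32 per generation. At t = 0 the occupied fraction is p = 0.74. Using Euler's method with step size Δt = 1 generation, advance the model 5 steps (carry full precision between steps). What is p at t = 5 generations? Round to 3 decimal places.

0.484

Update rule: p ← p + [c·p·(1−p) − e·p]·Δt with Δt = 1.
  1  |  dp/dt·Δt = -0.125208  |  p_1 = 0.614792
  2  |  dp/dt·Δt = -0.059376  |  p_2 = 0.555416
  3  |  dp/dt·Δt = -0.034514  |  p_3 = 0.520902
  4  |  dp/dt·Δt = -0.021942  |  p_4 = 0.498960
  5  |  dp/dt·Δt = -0.014668  |  p_5 = 0.484292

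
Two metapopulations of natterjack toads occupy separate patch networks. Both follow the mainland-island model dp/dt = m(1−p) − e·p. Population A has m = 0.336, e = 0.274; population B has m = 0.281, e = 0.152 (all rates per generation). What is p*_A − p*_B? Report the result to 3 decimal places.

-0.098

A: p*_A = m/(m+e) = 0.336/0.6100 = 0.5508.
B: p*_B = 0.281/0.4330 = 0.6490.
p*_A − p*_B = 0.5508 − 0.6490 = -0.0981.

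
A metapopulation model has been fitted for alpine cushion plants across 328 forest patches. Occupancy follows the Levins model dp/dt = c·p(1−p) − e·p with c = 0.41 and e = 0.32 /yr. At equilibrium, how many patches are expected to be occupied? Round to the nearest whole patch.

p* = 1 − e/c = 1 − 0.32/0.41 = 0.2195.
Expected occupied patches = N × p* = 328 × 0.2195 = 72.00 ≈ 72.

72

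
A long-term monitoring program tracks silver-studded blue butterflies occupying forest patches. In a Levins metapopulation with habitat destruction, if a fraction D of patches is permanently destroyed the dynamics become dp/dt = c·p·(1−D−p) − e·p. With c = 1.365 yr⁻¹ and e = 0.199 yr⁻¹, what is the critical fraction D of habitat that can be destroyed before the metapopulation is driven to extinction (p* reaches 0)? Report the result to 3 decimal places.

The nontrivial equilibrium is p* = (1−D) − e/c; extinction occurs when this hits zero.
So D_crit = 1 − e/c = 1 − 0.199/1.365 = 1 − 0.1458 = 0.8542.
This equals the undisturbed p*, a classic result of Lande's extension.

0.854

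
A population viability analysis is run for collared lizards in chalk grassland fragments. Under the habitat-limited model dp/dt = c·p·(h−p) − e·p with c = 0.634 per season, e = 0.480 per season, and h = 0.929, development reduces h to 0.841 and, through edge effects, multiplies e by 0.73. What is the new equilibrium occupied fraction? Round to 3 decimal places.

0.288

Before: p* = h − e/c = 0.929 − 0.480/0.634 = 0.929 − 0.7571 = 0.1719.
After: c = 0.634, e = 0.3504, h = 0.841; p* = 0.841 − 0.3504/0.634 = 0.2883.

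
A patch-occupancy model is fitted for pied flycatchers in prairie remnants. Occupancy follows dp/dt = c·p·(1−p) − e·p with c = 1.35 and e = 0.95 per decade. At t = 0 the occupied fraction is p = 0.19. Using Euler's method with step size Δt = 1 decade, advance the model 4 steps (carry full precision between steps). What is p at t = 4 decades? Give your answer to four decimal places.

0.2717

Update rule: p ← p + [c·p·(1−p) − e·p]·Δt with Δt = 1.
step 1: Δp = +0.02727, p = 0.21727
step 2: Δp = +0.02318, p = 0.24045
step 3: Δp = +0.01813, p = 0.25857
step 4: Δp = +0.01317, p = 0.27174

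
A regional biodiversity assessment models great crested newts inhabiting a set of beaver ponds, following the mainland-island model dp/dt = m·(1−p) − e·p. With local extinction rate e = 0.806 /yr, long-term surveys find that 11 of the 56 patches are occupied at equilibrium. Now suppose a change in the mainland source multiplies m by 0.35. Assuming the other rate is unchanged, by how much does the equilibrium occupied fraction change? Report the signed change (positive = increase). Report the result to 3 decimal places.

-0.118

Observed p* = 11/56 = 0.19643.
Balance m(1−p*) = e·p* gives m = e·p*/(1−p*) = 0.806×0.19643/0.80357 = 0.19702.
New p* = m/(m+e) = 0.06896/(0.06896+0.80600) = 0.07882.
Δp* = 0.07882 − 0.19643 = -0.11761.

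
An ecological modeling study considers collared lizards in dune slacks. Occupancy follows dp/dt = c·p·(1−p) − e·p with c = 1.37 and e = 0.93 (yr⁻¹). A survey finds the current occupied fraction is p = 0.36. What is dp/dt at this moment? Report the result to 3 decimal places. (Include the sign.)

-0.019

Colonization term: c·p·(1−p) = 1.37×0.36×0.6400 = 0.31565.
Extinction term: e·p = 0.33480.
dp/dt = 0.31565 − 0.33480 = -0.01915.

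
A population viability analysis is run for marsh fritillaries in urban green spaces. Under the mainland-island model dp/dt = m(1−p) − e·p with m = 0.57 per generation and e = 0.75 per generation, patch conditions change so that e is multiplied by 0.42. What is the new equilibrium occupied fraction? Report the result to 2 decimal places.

0.64

Before: p* = 0.57/(0.57+0.75) = 0.4318.
After: m = 0.57, e = 0.315; p* = 0.57/0.8850 = 0.6441.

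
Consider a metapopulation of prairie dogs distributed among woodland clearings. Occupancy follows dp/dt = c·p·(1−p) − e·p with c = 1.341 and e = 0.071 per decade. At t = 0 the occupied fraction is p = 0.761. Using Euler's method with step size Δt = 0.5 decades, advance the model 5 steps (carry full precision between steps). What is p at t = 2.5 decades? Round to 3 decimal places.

Update rule: p ← p + [c·p·(1−p) − e·p]·Δt with Δt = 0.5.
t = 0.5: p = 0.76100 + (+0.09493) = 0.85593
t = 1: p = 0.85593 + (+0.05229) = 0.90823
t = 1.5: p = 0.90823 + (+0.02364) = 0.93187
t = 2: p = 0.93187 + (+0.00949) = 0.94136
t = 2.5: p = 0.94136 + (+0.00360) = 0.94495

0.945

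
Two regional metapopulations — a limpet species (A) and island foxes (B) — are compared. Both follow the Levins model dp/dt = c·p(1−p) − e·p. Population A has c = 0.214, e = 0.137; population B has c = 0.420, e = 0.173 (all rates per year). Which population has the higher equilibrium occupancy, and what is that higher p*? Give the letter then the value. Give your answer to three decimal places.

B, 0.588

A: p*_A = 1 − 0.137/0.214 = 0.3598.
B: p*_B = 1 − 0.173/0.420 = 0.5881.
B is higher at 0.5881.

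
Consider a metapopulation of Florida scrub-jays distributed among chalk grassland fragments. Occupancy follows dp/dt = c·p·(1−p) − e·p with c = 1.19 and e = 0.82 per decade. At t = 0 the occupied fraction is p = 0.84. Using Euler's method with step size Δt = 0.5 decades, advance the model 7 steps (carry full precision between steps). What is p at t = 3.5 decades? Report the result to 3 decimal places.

0.353

Update rule: p ← p + [c·p·(1−p) − e·p]·Δt with Δt = 0.5.
step 1: Δp = -0.26443, p = 0.57557
step 2: Δp = -0.09063, p = 0.48494
step 3: Δp = -0.05021, p = 0.43473
step 4: Δp = -0.03202, p = 0.40270
step 5: Δp = -0.02199, p = 0.38071
step 6: Δp = -0.01581, p = 0.36490
step 7: Δp = -0.01172, p = 0.35318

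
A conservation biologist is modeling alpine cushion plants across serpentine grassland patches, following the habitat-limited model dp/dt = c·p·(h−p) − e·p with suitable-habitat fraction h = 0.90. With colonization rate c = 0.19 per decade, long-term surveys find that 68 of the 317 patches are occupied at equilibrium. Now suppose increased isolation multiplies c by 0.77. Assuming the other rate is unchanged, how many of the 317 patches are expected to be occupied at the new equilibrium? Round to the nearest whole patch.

Observed p* = 68/317 = 0.21451.
Balance c(h−p*) = e gives e = 0.19×(0.9 − 0.21451) = 0.13024.
New p* = 0.9 − e/c = 0.9 − 0.13024/0.14630 = 0.00977.
Expected occupied = 317 × 0.00977 = 3.10 ≈ 3.

3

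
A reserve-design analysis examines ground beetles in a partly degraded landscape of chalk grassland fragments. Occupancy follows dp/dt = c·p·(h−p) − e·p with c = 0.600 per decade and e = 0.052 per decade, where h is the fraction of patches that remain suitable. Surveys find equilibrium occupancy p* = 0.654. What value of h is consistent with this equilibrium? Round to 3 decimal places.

0.741

At equilibrium c(h−p*) = e, so h = p* + e/c.
h = 0.654 + 0.052/0.600 = 0.654 + 0.0867 = 0.7407.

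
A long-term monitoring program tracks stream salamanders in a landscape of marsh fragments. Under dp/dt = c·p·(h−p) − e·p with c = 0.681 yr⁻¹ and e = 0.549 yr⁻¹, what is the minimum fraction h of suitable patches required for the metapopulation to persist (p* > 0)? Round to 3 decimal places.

0.806

p* = h − e/c is positive only when h > e/c.
h_min = e/c = 0.549/0.681 = 0.8062.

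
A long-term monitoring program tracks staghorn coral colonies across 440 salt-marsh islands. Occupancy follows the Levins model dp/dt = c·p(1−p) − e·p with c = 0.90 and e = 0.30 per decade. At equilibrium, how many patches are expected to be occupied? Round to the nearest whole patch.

p* = 1 − e/c = 1 − 0.30/0.90 = 0.6667.
Expected occupied patches = N × p* = 440 × 0.6667 = 293.33 ≈ 293.

293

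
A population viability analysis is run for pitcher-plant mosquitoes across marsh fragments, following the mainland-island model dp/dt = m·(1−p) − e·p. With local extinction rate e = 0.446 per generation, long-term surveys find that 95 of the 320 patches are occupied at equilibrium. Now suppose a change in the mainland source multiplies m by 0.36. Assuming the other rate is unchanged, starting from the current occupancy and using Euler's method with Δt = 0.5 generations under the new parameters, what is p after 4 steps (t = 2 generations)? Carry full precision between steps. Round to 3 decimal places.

Observed p* = 95/320 = 0.29688.
Balance m(1−p*) = e·p* gives m = e·p*/(1−p*) = 0.446×0.29688/0.70312 = 0.18831.
Starting from p₀ = 0.29688; update p ← p + (dp/dt)·Δt with the new parameters.
step 1: Δp = -0.04237, p = 0.25450
step 2: Δp = -0.03149, p = 0.22302
step 3: Δp = -0.02340, p = 0.19962
step 4: Δp = -0.01739, p = 0.18224

0.182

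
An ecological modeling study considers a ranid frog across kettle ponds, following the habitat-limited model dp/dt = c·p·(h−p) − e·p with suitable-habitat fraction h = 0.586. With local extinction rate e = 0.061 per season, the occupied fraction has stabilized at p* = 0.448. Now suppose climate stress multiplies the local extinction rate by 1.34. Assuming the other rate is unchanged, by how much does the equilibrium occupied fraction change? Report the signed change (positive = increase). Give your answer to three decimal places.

Balance c(h−p*) = e gives c = e/(0.586 − 0.44800) = 0.061/0.13800 = 0.44203.
New p* = 0.586 − e/c = 0.586 − 0.08174/0.44203 = 0.40108.
Δp* = 0.40108 − 0.44800 = -0.04692.

-0.047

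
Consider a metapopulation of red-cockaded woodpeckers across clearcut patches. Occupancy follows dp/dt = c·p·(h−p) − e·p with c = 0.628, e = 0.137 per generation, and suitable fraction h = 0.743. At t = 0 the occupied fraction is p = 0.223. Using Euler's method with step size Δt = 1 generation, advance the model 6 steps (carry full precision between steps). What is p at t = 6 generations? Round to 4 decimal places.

Update rule: p ← p + [c·p·(h−p) − e·p]·Δt with Δt = 1.
step 1: Δp = +0.04227, p = 0.26527
step 2: Δp = +0.04324, p = 0.30851
step 3: Δp = +0.04191, p = 0.35043
step 4: Δp = +0.03838, p = 0.38881
step 5: Δp = +0.03322, p = 0.42203
step 6: Δp = +0.02725, p = 0.44928

0.4493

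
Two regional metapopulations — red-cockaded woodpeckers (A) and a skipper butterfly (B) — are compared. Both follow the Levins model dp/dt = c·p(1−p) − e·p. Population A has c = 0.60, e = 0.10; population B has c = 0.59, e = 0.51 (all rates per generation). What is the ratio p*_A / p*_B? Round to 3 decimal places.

A: p*_A = 1 − 0.10/0.60 = 0.8333.
B: p*_B = 1 − 0.51/0.59 = 0.1356.
p*_A / p*_B = 0.8333/0.1356 = 6.1458.

6.146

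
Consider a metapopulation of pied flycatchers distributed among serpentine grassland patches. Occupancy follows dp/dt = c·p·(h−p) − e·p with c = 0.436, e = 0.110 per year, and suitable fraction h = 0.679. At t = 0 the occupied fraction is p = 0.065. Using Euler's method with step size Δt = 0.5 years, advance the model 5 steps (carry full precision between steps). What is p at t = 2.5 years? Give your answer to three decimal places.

Update rule: p ← p + [c·p·(h−p) − e·p]·Δt with Δt = 0.5.
p: 0.06500 → 0.07013  (Δp = +0.00513)
p: 0.07013 → 0.07558  (Δp = +0.00545)
p: 0.07558 → 0.08136  (Δp = +0.00579)
p: 0.08136 → 0.08749  (Δp = +0.00613)
p: 0.08749 → 0.09396  (Δp = +0.00647)

0.094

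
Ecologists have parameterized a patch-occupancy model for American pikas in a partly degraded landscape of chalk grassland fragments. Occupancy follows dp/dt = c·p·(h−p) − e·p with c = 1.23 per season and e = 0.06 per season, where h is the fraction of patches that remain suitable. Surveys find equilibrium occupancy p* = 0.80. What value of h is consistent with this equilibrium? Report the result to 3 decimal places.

0.849

At equilibrium c(h−p*) = e, so h = p* + e/c.
h = 0.80 + 0.06/1.23 = 0.80 + 0.0488 = 0.8488.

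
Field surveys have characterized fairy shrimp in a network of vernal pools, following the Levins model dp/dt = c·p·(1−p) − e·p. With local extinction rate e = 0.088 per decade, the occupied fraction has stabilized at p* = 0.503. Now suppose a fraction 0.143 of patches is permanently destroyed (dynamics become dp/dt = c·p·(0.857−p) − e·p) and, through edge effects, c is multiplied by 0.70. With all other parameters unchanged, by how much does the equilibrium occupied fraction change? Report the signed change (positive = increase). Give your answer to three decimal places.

-0.356

Balance c(1−p*) = e gives c = e/(1 − 0.50300) = 0.088/0.49700 = 0.17706.
New p* = 0.857 − e/c = 0.857 − 0.08800/0.12394 = 0.14698.
Δp* = 0.14698 − 0.50300 = -0.35602.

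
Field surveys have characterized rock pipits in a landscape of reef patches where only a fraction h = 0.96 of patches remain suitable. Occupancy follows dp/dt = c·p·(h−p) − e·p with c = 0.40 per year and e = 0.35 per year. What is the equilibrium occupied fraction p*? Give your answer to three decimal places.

Setting dp/dt = 0 and dividing by p* gives c·(h−p*) = e.
So p* = h − e/c = 0.96 − 0.35/0.40 = 0.96 − 0.8750 = 0.0850.

0.085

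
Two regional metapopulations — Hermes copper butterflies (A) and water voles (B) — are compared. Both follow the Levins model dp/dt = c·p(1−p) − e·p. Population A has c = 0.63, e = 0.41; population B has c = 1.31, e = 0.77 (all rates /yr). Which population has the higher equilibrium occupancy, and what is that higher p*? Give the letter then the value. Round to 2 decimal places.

B, 0.41

A: p*_A = 1 − 0.41/0.63 = 0.3492.
B: p*_B = 1 − 0.77/1.31 = 0.4122.
B is higher at 0.4122.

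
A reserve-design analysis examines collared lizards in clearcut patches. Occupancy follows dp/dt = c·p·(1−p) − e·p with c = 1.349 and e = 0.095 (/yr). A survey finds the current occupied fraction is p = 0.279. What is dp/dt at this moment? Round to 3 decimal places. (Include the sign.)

0.245

Colonization term: c·p·(1−p) = 1.349×0.279×0.7210 = 0.27136.
Extinction term: e·p = 0.02651.
dp/dt = 0.27136 − 0.02651 = 0.24486.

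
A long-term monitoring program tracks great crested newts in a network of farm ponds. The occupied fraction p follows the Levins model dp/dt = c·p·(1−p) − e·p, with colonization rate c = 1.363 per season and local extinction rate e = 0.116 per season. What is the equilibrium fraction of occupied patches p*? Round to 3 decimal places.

0.915

Setting dp/dt = 0 and dividing through by p* gives c·(1−p*) = e.
So p* = 1 − e/c = 1 − 0.116/1.363 = 1 − 0.0851 = 0.9149.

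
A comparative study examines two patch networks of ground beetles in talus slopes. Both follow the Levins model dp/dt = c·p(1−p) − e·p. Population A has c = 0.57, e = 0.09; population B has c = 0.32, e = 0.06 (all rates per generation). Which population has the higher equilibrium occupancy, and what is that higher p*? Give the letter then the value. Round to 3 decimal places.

A: p*_A = 1 − 0.09/0.57 = 0.8421.
B: p*_B = 1 − 0.06/0.32 = 0.8125.
A is higher at 0.8421.

A, 0.842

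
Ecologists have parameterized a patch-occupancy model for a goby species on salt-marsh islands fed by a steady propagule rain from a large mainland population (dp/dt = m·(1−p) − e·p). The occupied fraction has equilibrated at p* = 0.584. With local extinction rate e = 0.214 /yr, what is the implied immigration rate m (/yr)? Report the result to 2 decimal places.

0.30

At equilibrium m(1−p*) = e·p*, so m = e·p*/(1−p*).
m = 0.214 × 0.584 / 0.4160 = 0.1250/0.4160 = 0.3004.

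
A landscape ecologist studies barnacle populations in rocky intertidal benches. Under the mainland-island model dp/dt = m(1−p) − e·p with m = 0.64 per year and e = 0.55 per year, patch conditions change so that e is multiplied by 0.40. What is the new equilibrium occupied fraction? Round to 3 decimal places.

0.744

Before: p* = 0.64/(0.64+0.55) = 0.5378.
After: m = 0.64, e = 0.22; p* = 0.64/0.8600 = 0.7442.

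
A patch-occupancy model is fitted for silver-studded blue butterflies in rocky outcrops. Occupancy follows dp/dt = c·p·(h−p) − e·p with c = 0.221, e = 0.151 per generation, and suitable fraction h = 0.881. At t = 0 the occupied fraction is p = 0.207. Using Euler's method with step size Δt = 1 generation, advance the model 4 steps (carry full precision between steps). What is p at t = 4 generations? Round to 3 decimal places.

Update rule: p ← p + [c·p·(h−p) − e·p]·Δt with Δt = 1.
  1  |  dp/dt·Δt = -0.000424  |  p_1 = 0.206576
  2  |  dp/dt·Δt = -0.000403  |  p_2 = 0.206173
  3  |  dp/dt·Δt = -0.000384  |  p_3 = 0.205789
  4  |  dp/dt·Δt = -0.000366  |  p_4 = 0.205423

0.205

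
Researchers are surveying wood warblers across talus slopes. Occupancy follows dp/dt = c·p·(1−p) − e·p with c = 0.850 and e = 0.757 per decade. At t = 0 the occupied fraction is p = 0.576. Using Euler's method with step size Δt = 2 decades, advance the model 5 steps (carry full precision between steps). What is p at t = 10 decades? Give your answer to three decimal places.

0.113

Update rule: p ← p + [c·p·(1−p) − e·p]·Δt with Δt = 2.
p: 0.57600 → 0.11912  (Δp = -0.45688)
p: 0.11912 → 0.11715  (Δp = -0.00197)
p: 0.11715 → 0.11561  (Δp = -0.00154)
p: 0.11561 → 0.11439  (Δp = -0.00122)
p: 0.11439 → 0.11342  (Δp = -0.00097)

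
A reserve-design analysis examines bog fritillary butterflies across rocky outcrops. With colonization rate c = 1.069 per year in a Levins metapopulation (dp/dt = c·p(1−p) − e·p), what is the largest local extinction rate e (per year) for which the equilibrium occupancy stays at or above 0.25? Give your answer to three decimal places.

1 − e/c ≥ 0.25 ⇒ e ≤ c(1 − 0.25) = 1.069 × 0.7500.
e_max = 0.8017.

0.802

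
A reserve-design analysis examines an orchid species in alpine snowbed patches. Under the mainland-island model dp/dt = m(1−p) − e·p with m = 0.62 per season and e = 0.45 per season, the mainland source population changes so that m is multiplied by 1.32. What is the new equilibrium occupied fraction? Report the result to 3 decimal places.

Before: p* = 0.62/(0.62+0.45) = 0.5794.
After: m = 0.8184, e = 0.45; p* = 0.8184/1.2684 = 0.6452.

0.645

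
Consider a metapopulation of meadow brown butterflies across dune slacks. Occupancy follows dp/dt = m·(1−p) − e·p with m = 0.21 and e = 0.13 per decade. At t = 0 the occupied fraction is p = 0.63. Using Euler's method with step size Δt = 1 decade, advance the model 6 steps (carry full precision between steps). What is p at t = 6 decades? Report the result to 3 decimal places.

Update rule: p ← p + [m·(1−p) − e·p]·Δt with Δt = 1.
p: 0.63000 → 0.62580  (Δp = -0.00420)
p: 0.62580 → 0.62303  (Δp = -0.00277)
p: 0.62303 → 0.62120  (Δp = -0.00183)
p: 0.62120 → 0.61999  (Δp = -0.00121)
p: 0.61999 → 0.61919  (Δp = -0.00080)
p: 0.61919 → 0.61867  (Δp = -0.00053)

0.619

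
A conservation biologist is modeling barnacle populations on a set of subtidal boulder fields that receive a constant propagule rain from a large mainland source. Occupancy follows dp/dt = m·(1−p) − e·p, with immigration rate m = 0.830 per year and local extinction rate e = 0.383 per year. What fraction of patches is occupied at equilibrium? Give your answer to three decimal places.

0.684

Setting dp/dt = 0: m − m·p* = e·p*, so m = (m+e)·p*.
p* = m/(m+e) = 0.830/(0.830+0.383) = 0.830/1.2130 = 0.6843.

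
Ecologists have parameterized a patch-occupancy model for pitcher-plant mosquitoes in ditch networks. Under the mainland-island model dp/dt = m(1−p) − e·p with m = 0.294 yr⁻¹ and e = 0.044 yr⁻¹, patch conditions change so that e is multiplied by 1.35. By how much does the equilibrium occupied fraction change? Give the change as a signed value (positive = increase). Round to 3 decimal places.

-0.038

Before: p* = 0.294/(0.294+0.044) = 0.8698.
After: m = 0.294, e = 0.0594; p* = 0.294/0.3534 = 0.8319.
Δp* = 0.8319 − 0.8698 = -0.0379.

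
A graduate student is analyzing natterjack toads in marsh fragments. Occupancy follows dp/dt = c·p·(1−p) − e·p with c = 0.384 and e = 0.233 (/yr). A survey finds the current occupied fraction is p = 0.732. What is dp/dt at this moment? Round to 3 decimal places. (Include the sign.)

Colonization term: c·p·(1−p) = 0.384×0.732×0.2680 = 0.07533.
Extinction term: e·p = 0.17056.
dp/dt = 0.07533 − 0.17056 = -0.09522.

-0.095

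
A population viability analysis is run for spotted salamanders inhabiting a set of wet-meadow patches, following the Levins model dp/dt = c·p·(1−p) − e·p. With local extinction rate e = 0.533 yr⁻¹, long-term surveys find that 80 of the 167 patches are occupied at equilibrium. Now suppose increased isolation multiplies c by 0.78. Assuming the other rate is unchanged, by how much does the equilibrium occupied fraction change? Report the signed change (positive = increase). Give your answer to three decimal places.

-0.147

Observed p* = 80/167 = 0.47904.
Balance c(1−p*) = e gives c = e/(1 − 0.47904) = 0.533/0.52096 = 1.02311.
New p* = 1 − e/c = 1 − 0.53300/0.79803 = 0.33211.
Δp* = 0.33211 − 0.47904 = -0.14693.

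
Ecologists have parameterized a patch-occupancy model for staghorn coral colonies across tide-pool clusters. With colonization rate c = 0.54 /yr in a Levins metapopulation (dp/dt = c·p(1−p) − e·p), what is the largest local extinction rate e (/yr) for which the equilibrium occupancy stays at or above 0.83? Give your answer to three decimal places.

1 − e/c ≥ 0.83 ⇒ e ≤ c(1 − 0.83) = 0.54 × 0.1700.
e_max = 0.0918.

0.092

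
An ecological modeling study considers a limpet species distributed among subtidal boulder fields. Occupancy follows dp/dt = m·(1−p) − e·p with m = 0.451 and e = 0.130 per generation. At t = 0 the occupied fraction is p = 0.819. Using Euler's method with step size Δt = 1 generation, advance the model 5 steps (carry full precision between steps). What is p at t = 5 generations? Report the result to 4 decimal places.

Update rule: p ← p + [m·(1−p) − e·p]·Δt with Δt = 1.
p: 0.81900 → 0.79416  (Δp = -0.02484)
p: 0.79416 → 0.78375  (Δp = -0.01041)
p: 0.78375 → 0.77939  (Δp = -0.00436)
p: 0.77939 → 0.77757  (Δp = -0.00183)
p: 0.77757 → 0.77680  (Δp = -0.00077)

0.7768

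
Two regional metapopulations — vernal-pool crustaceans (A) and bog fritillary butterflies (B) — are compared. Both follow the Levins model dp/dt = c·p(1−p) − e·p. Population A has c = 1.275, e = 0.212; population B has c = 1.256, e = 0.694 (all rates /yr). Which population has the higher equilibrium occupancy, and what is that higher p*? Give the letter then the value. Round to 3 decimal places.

A, 0.834

A: p*_A = 1 − 0.212/1.275 = 0.8337.
B: p*_B = 1 − 0.694/1.256 = 0.4475.
A is higher at 0.8337.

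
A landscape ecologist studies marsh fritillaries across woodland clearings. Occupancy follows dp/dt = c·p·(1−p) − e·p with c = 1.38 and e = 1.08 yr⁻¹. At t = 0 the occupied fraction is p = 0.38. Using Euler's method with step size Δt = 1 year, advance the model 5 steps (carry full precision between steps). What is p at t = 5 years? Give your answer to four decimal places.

0.2304

Update rule: p ← p + [c·p·(1−p) − e·p]·Δt with Δt = 1.
  1  |  dp/dt·Δt = -0.085272  |  p_1 = 0.294728
  2  |  dp/dt·Δt = -0.031455  |  p_2 = 0.263273
  3  |  dp/dt·Δt = -0.016670  |  p_3 = 0.246604
  4  |  dp/dt·Δt = -0.009941  |  p_4 = 0.236662
  5  |  dp/dt·Δt = -0.006294  |  p_5 = 0.230368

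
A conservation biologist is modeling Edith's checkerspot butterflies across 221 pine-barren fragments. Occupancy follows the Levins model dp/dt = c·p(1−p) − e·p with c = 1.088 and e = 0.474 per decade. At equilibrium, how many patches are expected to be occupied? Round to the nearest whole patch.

125

p* = 1 − e/c = 1 − 0.474/1.088 = 0.5643.
Expected occupied patches = N × p* = 221 × 0.5643 = 124.72 ≈ 125.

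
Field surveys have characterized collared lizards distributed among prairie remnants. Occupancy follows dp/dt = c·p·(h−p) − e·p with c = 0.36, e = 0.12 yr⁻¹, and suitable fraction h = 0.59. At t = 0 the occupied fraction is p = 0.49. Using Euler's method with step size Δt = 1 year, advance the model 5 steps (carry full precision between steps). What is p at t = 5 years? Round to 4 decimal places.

Update rule: p ← p + [c·p·(h−p) − e·p]·Δt with Δt = 1.
t = 1: p = 0.49000 + (-0.04116) = 0.44884
t = 2: p = 0.44884 + (-0.03105) = 0.41779
t = 3: p = 0.41779 + (-0.02423) = 0.39355
t = 4: p = 0.39355 + (-0.01939) = 0.37416
t = 5: p = 0.37416 + (-0.01583) = 0.35833

0.3583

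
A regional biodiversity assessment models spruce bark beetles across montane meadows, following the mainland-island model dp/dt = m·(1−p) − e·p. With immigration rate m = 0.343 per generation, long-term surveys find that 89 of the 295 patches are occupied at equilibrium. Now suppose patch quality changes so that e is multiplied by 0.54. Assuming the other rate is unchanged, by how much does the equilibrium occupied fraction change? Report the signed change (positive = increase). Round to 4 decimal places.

Observed p* = 89/295 = 0.30169.
Balance m(1−p*) = e·p* gives e = m(1−p*)/p* = 0.343×0.69831/0.30169 = 0.79393.
New p* = m/(m+e) = 0.34300/(0.34300+0.42872) = 0.44446.
Δp* = 0.44446 − 0.30169 = +0.14277.

0.1428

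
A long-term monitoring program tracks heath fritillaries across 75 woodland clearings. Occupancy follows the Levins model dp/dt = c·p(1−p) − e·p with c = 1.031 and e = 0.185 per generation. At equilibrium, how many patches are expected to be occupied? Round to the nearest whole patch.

62

p* = 1 − e/c = 1 − 0.185/1.031 = 0.8206.
Expected occupied patches = N × p* = 75 × 0.8206 = 61.54 ≈ 62.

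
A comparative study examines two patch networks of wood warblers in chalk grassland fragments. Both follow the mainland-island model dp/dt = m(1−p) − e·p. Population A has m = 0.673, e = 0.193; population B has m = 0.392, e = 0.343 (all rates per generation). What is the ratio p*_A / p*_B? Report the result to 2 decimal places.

1.46

A: p*_A = m/(m+e) = 0.673/0.8660 = 0.7771.
B: p*_B = 0.392/0.7350 = 0.5333.
p*_A / p*_B = 0.7771/0.5333 = 1.4571.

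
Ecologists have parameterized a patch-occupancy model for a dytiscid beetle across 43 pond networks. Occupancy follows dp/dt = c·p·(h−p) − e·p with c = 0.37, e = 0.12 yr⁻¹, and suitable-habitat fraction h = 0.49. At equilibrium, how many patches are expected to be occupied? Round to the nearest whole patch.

p* = h − e/c = 0.49 − 0.3243 = 0.1657.
Expected occupied patches = N × p* = 43 × 0.1657 = 7.12 ≈ 7.

7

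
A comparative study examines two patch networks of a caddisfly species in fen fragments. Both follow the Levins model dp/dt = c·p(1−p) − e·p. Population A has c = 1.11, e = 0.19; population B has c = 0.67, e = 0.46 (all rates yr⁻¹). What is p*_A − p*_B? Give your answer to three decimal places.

0.515

A: p*_A = 1 − 0.19/1.11 = 0.8288.
B: p*_B = 1 − 0.46/0.67 = 0.3134.
p*_A − p*_B = 0.8288 − 0.3134 = 0.5154.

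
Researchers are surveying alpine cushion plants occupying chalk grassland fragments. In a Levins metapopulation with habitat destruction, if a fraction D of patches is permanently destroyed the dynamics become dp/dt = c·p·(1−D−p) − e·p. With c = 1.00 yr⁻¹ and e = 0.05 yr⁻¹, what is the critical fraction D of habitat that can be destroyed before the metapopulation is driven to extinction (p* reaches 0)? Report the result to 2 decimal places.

The nontrivial equilibrium is p* = (1−D) − e/c; extinction occurs when this hits zero.
So D_crit = 1 − e/c = 1 − 0.05/1.00 = 1 − 0.0500 = 0.9500.
Note this equals the original equilibrium occupancy — the Levins extinction-debt result.

0.95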